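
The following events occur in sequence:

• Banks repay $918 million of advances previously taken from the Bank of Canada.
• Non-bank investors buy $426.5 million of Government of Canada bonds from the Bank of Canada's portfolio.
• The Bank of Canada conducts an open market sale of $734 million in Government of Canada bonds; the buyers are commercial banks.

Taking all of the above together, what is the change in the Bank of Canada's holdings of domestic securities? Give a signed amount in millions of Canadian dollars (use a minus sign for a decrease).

-$1160.5 million

Bank of Canada balance sheet:
  Assets:      Securities −$1160.5M, Loans to banks −$918M
  Liabilities: Bank reserves −$2078.5M
Commercial banking system:
  Assets:      Reserves at CB −$2078.5M, Securities +$734M
  Liabilities: Checkable deposits −$426.5M, Borrowings from CB −$918M
So the change in the Bank of Canada's holdings of domestic securities is -$1160.5 million.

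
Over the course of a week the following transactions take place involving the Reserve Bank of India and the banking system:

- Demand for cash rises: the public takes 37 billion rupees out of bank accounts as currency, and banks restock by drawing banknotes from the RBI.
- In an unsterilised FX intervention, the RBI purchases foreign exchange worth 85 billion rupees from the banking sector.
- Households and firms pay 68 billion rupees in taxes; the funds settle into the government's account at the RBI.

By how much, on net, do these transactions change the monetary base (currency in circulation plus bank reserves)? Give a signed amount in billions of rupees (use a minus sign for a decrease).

+17 billion

RBI balance sheet:
  Assets:      Foreign assets +85B
  Liabilities: Bank reserves −20B, Currency in circulation +37B, Government deposits +68B
Monetary base = currency + reserves: +37B + (−20B) = +17 billion.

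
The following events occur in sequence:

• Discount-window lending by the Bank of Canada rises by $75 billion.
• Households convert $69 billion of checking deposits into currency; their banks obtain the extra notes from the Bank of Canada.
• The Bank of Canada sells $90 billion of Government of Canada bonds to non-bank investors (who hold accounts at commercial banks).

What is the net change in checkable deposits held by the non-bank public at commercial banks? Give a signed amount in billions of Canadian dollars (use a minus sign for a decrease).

Discount-window loan $75 billion: the counterparty is a bank, so public deposits are unchanged → 0.
Currency withdrawal $69 billion: non-bank counterparties' bank balances fall → −$69B.
Asset sale (to non-banks) $90 billion: non-bank counterparties' bank balances fall → −$90B.
Net: 0 − 69 − 90 = -$159 billion.

-$159 billion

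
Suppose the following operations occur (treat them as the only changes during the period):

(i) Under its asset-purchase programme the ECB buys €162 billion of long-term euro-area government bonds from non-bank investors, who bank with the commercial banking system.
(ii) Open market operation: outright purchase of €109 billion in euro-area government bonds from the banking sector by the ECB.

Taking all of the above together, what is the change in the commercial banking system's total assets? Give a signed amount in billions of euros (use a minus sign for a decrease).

+€162 billion

Asset purchase (from non-banks) €162 billion: bank balance sheets expand → +€162B.
OMO purchase (from banks) €109 billion: just an asset swap on bank balance sheets → 0.
Net: 162 + 0 = +€162 billion.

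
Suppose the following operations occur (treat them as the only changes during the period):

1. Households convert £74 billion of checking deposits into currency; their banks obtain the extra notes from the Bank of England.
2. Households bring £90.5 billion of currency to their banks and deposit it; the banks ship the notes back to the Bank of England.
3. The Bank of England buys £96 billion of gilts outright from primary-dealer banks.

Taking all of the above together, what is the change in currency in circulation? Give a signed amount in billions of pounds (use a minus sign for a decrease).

Bank of England balance sheet:
  Assets:      Securities +£96B
  Liabilities: Bank reserves +£112.5B, Currency in circulation −£16.5B
So the change in currency in circulation is -£16.5 billion.

-£16.5 billion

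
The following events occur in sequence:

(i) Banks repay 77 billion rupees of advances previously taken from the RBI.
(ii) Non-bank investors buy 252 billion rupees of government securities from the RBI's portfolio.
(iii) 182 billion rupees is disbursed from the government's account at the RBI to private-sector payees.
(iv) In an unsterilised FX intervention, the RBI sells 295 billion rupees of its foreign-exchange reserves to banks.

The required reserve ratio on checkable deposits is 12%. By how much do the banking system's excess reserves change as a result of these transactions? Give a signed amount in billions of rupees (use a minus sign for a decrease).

Discount-window repayment 77 billion rupees: reserves −77B, deposits 0.
Asset sale (to non-banks) 252 billion rupees: reserves −252B, deposits −252B.
Government spending 182 billion rupees: reserves +182B, deposits +182B.
FX sale 295 billion rupees: reserves −295B, deposits 0.
Totals: Δreserves = −442B, Δdeposits = −70B.
Δrequired reserves = 12% × −70B = −8.4B.
Δexcess reserves = Δreserves − Δrequired = −442B − (−8.4B) = -433.6 billion.

-433.6 billion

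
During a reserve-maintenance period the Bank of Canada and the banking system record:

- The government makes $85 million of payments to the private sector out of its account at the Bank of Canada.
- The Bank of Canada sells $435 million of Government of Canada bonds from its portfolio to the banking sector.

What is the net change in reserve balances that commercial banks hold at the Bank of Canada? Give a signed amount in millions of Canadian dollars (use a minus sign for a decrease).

Bank of Canada balance sheet:
  Assets:      Securities −$435M
  Liabilities: Bank reserves −$350M, Government deposits −$85M
Commercial banking system:
  Assets:      Reserves at CB −$350M, Securities +$435M
  Liabilities: Checkable deposits +$85M
So the change in reserve balances that commercial banks hold at the Bank of Canada is -$350 million.

-$350 million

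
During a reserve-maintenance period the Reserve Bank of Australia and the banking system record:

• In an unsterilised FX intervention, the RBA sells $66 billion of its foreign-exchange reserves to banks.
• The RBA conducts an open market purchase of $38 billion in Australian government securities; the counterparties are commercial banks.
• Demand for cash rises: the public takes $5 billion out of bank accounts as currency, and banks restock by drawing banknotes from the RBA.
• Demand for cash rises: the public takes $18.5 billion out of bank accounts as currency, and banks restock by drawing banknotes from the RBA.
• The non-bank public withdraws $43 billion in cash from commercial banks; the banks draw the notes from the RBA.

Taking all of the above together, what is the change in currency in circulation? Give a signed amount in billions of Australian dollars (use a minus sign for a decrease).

FX sale $66 billion: no currency enters or leaves circulation → 0.
OMO purchase (from banks) $38 billion: no currency enters or leaves circulation → 0.
Currency withdrawal $5 billion: notes leave the central bank → +$5B.
Currency withdrawal $18.5 billion: notes leave the central bank → +$18.5B.
Currency withdrawal $43 billion: notes leave the central bank → +$43B.
Net: 0 + 0 + 5 + 18.5 + 43 = +$66.5 billion.

+$66.5 billion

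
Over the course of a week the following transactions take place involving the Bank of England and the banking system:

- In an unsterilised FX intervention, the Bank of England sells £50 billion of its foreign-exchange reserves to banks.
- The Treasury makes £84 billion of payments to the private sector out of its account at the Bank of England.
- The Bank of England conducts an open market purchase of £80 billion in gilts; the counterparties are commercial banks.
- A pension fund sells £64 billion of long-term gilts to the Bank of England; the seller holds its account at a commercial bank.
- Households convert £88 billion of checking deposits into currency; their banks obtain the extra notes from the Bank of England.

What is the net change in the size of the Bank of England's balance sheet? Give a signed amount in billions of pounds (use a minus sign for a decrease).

+£94 billion

FX sale £50 billion: a Bank of England asset is shed → −£50B.
Government spending £84 billion: only the composition of liabilities changes → 0.
OMO purchase (from banks) £80 billion: a Bank of England asset is acquired → +£80B.
Asset purchase (from non-banks) £64 billion: a Bank of England asset is acquired → +£64B.
Currency withdrawal £88 billion: only the composition of liabilities changes → 0.
Net: −50 + 0 + 80 + 64 + 0 = +£94 billion.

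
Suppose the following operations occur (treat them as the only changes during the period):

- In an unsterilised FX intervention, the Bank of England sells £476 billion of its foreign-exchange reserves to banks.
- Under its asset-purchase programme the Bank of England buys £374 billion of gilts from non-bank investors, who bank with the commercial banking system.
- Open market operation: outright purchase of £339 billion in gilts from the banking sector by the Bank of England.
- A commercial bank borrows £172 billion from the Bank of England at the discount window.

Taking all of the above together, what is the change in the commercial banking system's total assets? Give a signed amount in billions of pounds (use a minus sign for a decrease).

+£546 billion

Bank of England balance sheet:
  Assets:      Securities +£713B, Loans to banks +£172B, Foreign assets −£476B
  Liabilities: Bank reserves +£409B
Commercial banking system:
  Assets:      Reserves at CB +£409B, Securities −£339B, Foreign assets +£476B
  Liabilities: Checkable deposits +£374B, Borrowings from CB +£172B
Change in total bank assets = +£546 billion.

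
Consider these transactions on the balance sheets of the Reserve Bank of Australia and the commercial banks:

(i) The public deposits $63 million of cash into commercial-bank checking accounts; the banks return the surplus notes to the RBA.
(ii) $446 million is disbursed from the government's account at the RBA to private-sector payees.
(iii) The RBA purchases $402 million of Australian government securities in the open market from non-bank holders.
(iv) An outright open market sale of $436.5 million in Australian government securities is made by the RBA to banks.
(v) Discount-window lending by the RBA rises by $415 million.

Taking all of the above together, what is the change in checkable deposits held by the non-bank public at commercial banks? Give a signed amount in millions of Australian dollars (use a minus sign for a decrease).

+$911 million

Currency deposit $63 million: non-bank counterparties' bank balances rise → +$63M.
Government spending $446 million: non-bank counterparties' bank balances rise → +$446M.
Asset purchase (from non-banks) $402 million: non-bank counterparties' bank balances rise → +$402M.
OMO sale (to banks) $436.5 million: the counterparty is a bank, so public deposits are unchanged → 0.
Discount-window loan $415 million: the counterparty is a bank, so public deposits are unchanged → 0.
Net: 63 + 446 + 402 + 0 + 0 = +$911 million.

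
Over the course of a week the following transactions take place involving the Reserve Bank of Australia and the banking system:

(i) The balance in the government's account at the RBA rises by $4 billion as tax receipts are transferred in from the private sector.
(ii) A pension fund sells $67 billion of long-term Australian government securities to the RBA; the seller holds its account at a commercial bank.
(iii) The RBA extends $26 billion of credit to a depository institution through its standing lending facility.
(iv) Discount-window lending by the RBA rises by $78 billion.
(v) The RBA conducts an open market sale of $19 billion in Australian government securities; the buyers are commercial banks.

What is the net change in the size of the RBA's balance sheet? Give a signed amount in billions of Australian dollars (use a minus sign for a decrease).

Government account inflow $4 billion: only the composition of liabilities changes → 0.
Asset purchase (from non-banks) $67 billion: an RBA asset is acquired → +$67B.
Discount-window loan $26 billion: an RBA asset is acquired → +$26B.
Discount-window loan $78 billion: an RBA asset is acquired → +$78B.
OMO sale (to banks) $19 billion: an RBA asset is shed → −$19B.
Net: 0 + 67 + 26 + 78 − 19 = +$152 billion.

+$152 billion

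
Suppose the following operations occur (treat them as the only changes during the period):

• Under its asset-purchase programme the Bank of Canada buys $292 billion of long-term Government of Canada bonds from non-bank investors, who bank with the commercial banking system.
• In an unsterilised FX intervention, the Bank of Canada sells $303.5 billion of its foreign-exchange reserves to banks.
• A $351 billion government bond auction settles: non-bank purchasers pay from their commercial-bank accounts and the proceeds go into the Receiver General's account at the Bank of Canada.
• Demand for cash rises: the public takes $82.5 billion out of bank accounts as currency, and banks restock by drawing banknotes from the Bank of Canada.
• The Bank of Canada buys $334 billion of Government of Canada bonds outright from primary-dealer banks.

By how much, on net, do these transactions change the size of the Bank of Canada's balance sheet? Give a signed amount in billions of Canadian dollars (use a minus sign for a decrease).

+$322.5 billion

Bank of Canada balance sheet:
  Assets:      Securities +$626B, Foreign assets −$303.5B
  Liabilities: Bank reserves −$111B, Currency in circulation +$82.5B, Government deposits +$351B
Change in total Bank of Canada assets = +$322.5 billion.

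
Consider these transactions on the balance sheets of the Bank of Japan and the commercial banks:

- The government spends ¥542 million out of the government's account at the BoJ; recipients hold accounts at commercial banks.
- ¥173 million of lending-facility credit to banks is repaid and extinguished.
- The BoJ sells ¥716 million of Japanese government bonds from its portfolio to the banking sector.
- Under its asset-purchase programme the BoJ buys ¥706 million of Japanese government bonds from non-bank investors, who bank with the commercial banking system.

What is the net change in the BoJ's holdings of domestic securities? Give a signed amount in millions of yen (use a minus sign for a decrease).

-¥10 million

BoJ balance sheet:
  Assets:      Securities −¥10M, Loans to banks −¥173M
  Liabilities: Bank reserves +¥359M, Government deposits −¥542M
So the change in the BoJ's holdings of domestic securities is -¥10 million.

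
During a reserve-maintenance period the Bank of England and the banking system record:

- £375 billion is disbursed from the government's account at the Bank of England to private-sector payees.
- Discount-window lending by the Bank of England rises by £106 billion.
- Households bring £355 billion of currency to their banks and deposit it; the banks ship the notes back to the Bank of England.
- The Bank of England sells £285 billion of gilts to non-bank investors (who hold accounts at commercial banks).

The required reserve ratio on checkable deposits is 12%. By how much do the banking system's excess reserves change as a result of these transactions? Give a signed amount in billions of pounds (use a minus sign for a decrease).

+£497.6 billion

Government spending £375 billion: reserves +£375B, deposits +£375B.
Discount-window loan £106 billion: reserves +£106B, deposits 0.
Currency deposit £355 billion: reserves +£355B, deposits +£355B.
Asset sale (to non-banks) £285 billion: reserves −£285B, deposits −£285B.
Totals: Δreserves = +£551B, Δdeposits = +£445B.
Δrequired reserves = 12% × +£445B = +£53.4B.
Δexcess reserves = Δreserves − Δrequired = +£551B − (+£53.4B) = +£497.6 billion.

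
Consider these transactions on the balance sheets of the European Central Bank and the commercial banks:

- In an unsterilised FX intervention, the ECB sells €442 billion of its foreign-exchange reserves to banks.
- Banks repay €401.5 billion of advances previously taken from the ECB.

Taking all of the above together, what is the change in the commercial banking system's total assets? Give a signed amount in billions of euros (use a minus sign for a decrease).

-€401.5 billion

ECB balance sheet:
  Assets:      Loans to banks −€401.5B, Foreign assets −€442B
  Liabilities: Bank reserves −€843.5B
Commercial banking system:
  Assets:      Reserves at CB −€843.5B, Foreign assets +€442B
  Liabilities: Borrowings from CB −€401.5B
Change in total bank assets = -€401.5 billion.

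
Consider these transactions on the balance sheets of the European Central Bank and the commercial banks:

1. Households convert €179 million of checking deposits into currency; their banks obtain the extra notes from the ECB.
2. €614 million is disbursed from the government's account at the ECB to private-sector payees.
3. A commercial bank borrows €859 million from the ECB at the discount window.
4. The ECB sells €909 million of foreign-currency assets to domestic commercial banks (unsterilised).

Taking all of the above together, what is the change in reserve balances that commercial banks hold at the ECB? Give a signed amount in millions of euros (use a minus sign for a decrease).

+€385 million

ECB balance sheet:
  Assets:      Loans to banks +€859M, Foreign assets −€909M
  Liabilities: Bank reserves +€385M, Currency in circulation +€179M, Government deposits −€614M
So the change in reserve balances that commercial banks hold at the ECB is +€385 million.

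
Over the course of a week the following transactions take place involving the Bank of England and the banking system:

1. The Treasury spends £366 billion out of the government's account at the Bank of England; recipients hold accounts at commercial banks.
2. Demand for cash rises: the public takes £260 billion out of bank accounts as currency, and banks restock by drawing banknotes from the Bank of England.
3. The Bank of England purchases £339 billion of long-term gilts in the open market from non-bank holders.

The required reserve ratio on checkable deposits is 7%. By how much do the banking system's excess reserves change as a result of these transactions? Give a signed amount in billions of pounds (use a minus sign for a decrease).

Government spending £366 billion: reserves +£366B, deposits +£366B.
Currency withdrawal £260 billion: reserves −£260B, deposits −£260B.
Asset purchase (from non-banks) £339 billion: reserves +£339B, deposits +£339B.
Totals: Δreserves = +£445B, Δdeposits = +£445B.
Δrequired reserves = 7% × +£445B = +£31.15B.
Δexcess reserves = Δreserves − Δrequired = +£445B − (+£31.15B) = +£413.85 billion.

+£413.85 billion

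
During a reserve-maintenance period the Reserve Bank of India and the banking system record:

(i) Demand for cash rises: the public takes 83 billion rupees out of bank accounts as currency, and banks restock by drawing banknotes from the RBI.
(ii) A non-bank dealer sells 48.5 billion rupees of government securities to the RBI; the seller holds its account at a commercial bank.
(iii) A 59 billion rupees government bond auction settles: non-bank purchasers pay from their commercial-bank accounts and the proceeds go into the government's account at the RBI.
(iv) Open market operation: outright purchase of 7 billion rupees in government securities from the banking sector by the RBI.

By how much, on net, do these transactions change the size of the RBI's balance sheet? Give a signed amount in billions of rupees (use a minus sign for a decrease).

RBI balance sheet:
  Assets:      Securities +55.5B
  Liabilities: Bank reserves −86.5B, Currency in circulation +83B, Government deposits +59B
Commercial banking system:
  Assets:      Reserves at CB −86.5B, Securities −7B
  Liabilities: Checkable deposits −93.5B
Change in total RBI assets = +55.5 billion.

+55.5 billion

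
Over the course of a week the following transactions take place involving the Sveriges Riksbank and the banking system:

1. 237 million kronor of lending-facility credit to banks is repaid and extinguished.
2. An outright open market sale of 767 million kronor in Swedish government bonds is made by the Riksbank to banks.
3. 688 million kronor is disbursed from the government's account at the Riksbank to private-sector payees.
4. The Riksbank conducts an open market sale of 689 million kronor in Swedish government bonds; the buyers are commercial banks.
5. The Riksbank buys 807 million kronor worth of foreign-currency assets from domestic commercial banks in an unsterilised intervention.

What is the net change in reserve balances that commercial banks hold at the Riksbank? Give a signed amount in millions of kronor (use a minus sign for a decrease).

Discount-window repayment 237 million kronor: repayment is debited from reserves → −237M.
OMO sale (to banks) 767 million kronor: the buying banks pay out of their reserve balances → −767M.
Government spending 688 million kronor: government payments flow into bank reserve accounts → +688M.
OMO sale (to banks) 689 million kronor: the buying banks pay out of their reserve balances → −689M.
FX purchase 807 million kronor: the Riksbank pays by crediting reserve accounts → +807M.
Net: −237 − 767 + 688 − 689 + 807 = -198 million.

-198 million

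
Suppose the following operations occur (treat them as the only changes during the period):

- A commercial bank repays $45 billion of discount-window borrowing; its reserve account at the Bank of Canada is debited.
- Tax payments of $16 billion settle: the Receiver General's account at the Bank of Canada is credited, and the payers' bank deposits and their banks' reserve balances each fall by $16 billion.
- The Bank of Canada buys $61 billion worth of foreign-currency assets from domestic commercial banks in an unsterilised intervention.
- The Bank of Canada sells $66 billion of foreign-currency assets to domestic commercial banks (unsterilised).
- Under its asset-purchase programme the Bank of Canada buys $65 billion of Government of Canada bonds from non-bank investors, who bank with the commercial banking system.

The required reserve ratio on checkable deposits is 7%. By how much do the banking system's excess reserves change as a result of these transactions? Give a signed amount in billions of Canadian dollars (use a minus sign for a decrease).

Discount-window repayment $45 billion: reserves −$45B, deposits 0.
Government account inflow $16 billion: reserves −$16B, deposits −$16B.
FX purchase $61 billion: reserves +$61B, deposits 0.
FX sale $66 billion: reserves −$66B, deposits 0.
Asset purchase (from non-banks) $65 billion: reserves +$65B, deposits +$65B.
Totals: Δreserves = −$1B, Δdeposits = +$49B.
Δrequired reserves = 7% × +$49B = +$3.43B.
Δexcess reserves = Δreserves − Δrequired = −$1B − (+$3.43B) = -$4.43 billion.

-$4.43 billion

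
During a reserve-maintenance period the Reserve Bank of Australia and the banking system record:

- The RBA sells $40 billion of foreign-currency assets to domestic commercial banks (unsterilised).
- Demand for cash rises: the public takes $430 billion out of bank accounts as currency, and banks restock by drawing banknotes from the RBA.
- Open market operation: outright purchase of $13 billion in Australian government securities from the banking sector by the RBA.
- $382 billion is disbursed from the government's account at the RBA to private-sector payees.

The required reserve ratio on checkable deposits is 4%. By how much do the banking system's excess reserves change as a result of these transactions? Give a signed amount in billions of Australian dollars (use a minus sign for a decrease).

-$73.08 billion

FX sale $40 billion: reserves −$40B, deposits 0.
Currency withdrawal $430 billion: reserves −$430B, deposits −$430B.
OMO purchase (from banks) $13 billion: reserves +$13B, deposits 0.
Government spending $382 billion: reserves +$382B, deposits +$382B.
Totals: Δreserves = −$75B, Δdeposits = −$48B.
Δrequired reserves = 4% × −$48B = −$1.92B.
Δexcess reserves = Δreserves − Δrequired = −$75B − (−$1.92B) = -$73.08 billion.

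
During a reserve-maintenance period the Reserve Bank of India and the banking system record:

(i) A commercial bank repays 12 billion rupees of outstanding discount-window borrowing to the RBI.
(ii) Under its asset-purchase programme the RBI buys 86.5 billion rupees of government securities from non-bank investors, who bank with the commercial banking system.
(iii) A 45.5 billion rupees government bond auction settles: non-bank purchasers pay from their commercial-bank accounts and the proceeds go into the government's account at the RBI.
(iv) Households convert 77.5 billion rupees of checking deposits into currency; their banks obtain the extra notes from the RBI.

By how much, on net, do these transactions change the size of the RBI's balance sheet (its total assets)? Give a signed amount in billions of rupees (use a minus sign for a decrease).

RBI balance sheet:
  Assets:      Securities +86.5B, Loans to banks −12B
  Liabilities: Bank reserves −48.5B, Currency in circulation +77.5B, Government deposits +45.5B
Commercial banking system:
  Assets:      Reserves at CB −48.5B
  Liabilities: Checkable deposits −36.5B, Borrowings from CB −12B
Change in total RBI assets = +74.5 billion.

+74.5 billion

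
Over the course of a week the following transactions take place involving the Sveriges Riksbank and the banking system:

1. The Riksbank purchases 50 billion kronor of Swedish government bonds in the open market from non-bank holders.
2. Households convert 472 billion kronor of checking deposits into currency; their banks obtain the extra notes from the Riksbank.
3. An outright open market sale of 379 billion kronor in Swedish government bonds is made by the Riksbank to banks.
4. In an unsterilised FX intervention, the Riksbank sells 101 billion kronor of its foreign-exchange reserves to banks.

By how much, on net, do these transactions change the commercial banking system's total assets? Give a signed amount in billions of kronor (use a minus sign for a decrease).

-422 billion

Asset purchase (from non-banks) 50 billion kronor: bank balance sheets expand → +50B.
Currency withdrawal 472 billion kronor: bank balance sheets shrink → −472B.
OMO sale (to banks) 379 billion kronor: just an asset swap on bank balance sheets → 0.
FX sale 101 billion kronor: just an asset swap on bank balance sheets → 0.
Net: 50 − 472 + 0 + 0 = -422 billion.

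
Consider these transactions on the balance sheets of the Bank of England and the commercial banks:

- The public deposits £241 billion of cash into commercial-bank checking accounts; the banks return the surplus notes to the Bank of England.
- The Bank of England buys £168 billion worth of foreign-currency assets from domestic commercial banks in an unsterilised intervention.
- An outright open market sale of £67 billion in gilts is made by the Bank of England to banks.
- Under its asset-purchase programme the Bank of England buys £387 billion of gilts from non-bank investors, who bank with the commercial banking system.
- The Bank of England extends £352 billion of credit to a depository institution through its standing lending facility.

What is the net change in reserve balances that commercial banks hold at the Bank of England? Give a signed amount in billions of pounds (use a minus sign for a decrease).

Currency deposit £241 billion: returned notes are swapped for reserve credit → +£241B.
FX purchase £168 billion: the Bank of England pays by crediting reserve accounts → +£168B.
OMO sale (to banks) £67 billion: the buying banks pay out of their reserve balances → −£67B.
Asset purchase (from non-banks) £387 billion: the Bank of England pays by crediting reserve accounts → +£387B.
Discount-window loan £352 billion: the loan is credited to the bank's reserve account → +£352B.
Net: 241 + 168 − 67 + 387 + 352 = +£1081 billion.

+£1081 billion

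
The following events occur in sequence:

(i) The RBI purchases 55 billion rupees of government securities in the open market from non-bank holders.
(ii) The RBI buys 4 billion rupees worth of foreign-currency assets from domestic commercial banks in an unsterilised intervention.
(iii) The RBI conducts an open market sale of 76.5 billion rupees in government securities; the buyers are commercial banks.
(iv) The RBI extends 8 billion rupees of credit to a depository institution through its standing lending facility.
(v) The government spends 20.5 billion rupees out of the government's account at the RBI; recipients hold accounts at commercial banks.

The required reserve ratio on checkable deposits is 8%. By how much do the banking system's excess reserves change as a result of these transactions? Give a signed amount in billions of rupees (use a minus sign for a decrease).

Asset purchase (from non-banks) 55 billion rupees: reserves +55B, deposits +55B.
FX purchase 4 billion rupees: reserves +4B, deposits 0.
OMO sale (to banks) 76.5 billion rupees: reserves −76.5B, deposits 0.
Discount-window loan 8 billion rupees: reserves +8B, deposits 0.
Government spending 20.5 billion rupees: reserves +20.5B, deposits +20.5B.
Totals: Δreserves = +11B, Δdeposits = +75.5B.
Δrequired reserves = 8% × +75.5B = +6.04B.
Δexcess reserves = Δreserves − Δrequired = +11B − (+6.04B) = +4.96 billion.

+4.96 billion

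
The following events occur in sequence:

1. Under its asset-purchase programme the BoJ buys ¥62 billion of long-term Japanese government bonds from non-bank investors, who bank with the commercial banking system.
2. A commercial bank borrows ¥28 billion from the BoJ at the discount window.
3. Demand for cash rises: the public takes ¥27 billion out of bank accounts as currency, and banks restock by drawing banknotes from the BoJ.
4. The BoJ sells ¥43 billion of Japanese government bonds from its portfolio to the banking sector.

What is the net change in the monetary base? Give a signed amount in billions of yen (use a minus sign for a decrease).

+¥47 billion

BoJ balance sheet:
  Assets:      Securities +¥19B, Loans to banks +¥28B
  Liabilities: Bank reserves +¥20B, Currency in circulation +¥27B
Monetary base = currency + reserves: +¥27B + (+¥20B) = +¥47 billion.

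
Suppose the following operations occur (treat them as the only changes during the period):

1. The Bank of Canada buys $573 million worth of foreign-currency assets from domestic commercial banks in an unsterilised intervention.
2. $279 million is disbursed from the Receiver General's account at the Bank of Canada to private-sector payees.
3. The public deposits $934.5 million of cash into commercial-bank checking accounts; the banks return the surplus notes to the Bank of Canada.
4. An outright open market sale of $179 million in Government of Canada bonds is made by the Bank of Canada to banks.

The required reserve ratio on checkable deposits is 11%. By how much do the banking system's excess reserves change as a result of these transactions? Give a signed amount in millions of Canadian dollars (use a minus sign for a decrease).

FX purchase $573 million: reserves +$573M, deposits 0.
Government spending $279 million: reserves +$279M, deposits +$279M.
Currency deposit $934.5 million: reserves +$934.5M, deposits +$934.5M.
OMO sale (to banks) $179 million: reserves −$179M, deposits 0.
Totals: Δreserves = +$1607.5M, Δdeposits = +$1213.5M.
Δrequired reserves = 11% × +$1213.5M = +$133.485M.
Δexcess reserves = Δreserves − Δrequired = +$1607.5M − (+$133.485M) = +$1474.015 million.

+$1474.015 million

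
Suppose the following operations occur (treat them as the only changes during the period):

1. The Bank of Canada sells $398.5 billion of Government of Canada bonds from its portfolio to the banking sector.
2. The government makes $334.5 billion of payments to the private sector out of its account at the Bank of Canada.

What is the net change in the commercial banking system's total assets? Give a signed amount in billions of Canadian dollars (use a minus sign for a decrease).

+$334.5 billion

Bank of Canada balance sheet:
  Assets:      Securities −$398.5B
  Liabilities: Bank reserves −$64B, Government deposits −$334.5B
Commercial banking system:
  Assets:      Reserves at CB −$64B, Securities +$398.5B
  Liabilities: Checkable deposits +$334.5B
Change in total bank assets = +$334.5 billion.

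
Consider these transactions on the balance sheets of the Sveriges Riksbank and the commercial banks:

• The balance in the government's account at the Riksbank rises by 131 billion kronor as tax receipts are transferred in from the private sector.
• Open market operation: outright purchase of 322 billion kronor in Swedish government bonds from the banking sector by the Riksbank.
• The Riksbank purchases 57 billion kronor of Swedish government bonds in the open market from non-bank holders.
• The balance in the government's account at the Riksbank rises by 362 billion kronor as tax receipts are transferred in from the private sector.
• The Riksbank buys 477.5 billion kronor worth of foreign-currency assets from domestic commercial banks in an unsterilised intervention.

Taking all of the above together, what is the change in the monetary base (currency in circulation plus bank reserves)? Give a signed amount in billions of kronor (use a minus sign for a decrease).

+363.5 billion

Riksbank balance sheet:
  Assets:      Securities +379B, Foreign assets +477.5B
  Liabilities: Bank reserves +363.5B, Government deposits +493B
Commercial banking system:
  Assets:      Reserves at CB +363.5B, Securities −322B, Foreign assets −477.5B
  Liabilities: Checkable deposits −436B
Monetary base = currency + reserves: 0 + (+363.5B) = +363.5 billion.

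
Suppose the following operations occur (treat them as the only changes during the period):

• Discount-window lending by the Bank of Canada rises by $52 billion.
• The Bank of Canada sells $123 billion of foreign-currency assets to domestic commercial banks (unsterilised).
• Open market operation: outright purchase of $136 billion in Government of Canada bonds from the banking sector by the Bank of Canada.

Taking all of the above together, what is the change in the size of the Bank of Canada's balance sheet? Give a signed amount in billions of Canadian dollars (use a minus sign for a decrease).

+$65 billion

Discount-window loan $52 billion: a Bank of Canada asset is acquired → +$52B.
FX sale $123 billion: a Bank of Canada asset is shed → −$123B.
OMO purchase (from banks) $136 billion: a Bank of Canada asset is acquired → +$136B.
Net: 52 − 123 + 136 = +$65 billion.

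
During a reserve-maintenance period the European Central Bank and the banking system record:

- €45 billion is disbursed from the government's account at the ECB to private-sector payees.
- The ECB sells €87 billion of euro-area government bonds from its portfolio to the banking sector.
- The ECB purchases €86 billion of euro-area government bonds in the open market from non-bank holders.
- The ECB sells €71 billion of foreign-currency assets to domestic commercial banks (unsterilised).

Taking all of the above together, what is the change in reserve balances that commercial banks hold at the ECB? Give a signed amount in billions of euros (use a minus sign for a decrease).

Government spending €45 billion: government payments flow into bank reserve accounts → +€45B.
OMO sale (to banks) €87 billion: the buying banks pay out of their reserve balances → −€87B.
Asset purchase (from non-banks) €86 billion: the ECB pays by crediting reserve accounts → +€86B.
FX sale €71 billion: the buying banks pay out of their reserve balances → −€71B.
Net: 45 − 87 + 86 − 71 = -€27 billion.

-€27 billion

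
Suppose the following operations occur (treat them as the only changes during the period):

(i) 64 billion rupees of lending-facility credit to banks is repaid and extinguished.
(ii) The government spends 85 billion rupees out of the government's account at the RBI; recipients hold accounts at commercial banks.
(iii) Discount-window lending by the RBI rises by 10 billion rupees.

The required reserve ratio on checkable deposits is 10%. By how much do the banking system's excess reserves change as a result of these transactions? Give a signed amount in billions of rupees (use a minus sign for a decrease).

+22.5 billion

Discount-window repayment 64 billion rupees: reserves −64B, deposits 0.
Government spending 85 billion rupees: reserves +85B, deposits +85B.
Discount-window loan 10 billion rupees: reserves +10B, deposits 0.
Totals: Δreserves = +31B, Δdeposits = +85B.
Δrequired reserves = 10% × +85B = +8.5B.
Δexcess reserves = Δreserves − Δrequired = +31B − (+8.5B) = +22.5 billion.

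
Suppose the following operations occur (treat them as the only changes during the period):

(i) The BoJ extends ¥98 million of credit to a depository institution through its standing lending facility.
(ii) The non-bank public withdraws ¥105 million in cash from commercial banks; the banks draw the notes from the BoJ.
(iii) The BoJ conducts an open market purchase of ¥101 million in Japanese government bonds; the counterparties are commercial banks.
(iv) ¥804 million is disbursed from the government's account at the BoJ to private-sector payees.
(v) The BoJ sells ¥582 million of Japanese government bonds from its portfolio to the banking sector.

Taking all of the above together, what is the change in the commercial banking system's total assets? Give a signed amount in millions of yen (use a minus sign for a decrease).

BoJ balance sheet:
  Assets:      Securities −¥481M, Loans to banks +¥98M
  Liabilities: Bank reserves +¥316M, Currency in circulation +¥105M, Government deposits −¥804M
Commercial banking system:
  Assets:      Reserves at CB +¥316M, Securities +¥481M
  Liabilities: Checkable deposits +¥699M, Borrowings from CB +¥98M
Change in total bank assets = +¥797 million.

+¥797 million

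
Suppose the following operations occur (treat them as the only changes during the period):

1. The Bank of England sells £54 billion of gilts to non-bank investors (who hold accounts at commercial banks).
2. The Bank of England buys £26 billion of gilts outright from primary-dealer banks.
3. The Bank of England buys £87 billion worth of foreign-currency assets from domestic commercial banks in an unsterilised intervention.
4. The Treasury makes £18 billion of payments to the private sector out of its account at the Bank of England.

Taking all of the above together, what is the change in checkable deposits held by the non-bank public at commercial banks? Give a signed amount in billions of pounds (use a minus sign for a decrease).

Bank of England balance sheet:
  Assets:      Securities −£28B, Foreign assets +£87B
  Liabilities: Bank reserves +£77B, Government deposits −£18B
Commercial banking system:
  Assets:      Reserves at CB +£77B, Securities −£26B, Foreign assets −£87B
  Liabilities: Checkable deposits −£36B
So the change in checkable deposits held by the non-bank public at commercial banks is -£36 billion.

-£36 billion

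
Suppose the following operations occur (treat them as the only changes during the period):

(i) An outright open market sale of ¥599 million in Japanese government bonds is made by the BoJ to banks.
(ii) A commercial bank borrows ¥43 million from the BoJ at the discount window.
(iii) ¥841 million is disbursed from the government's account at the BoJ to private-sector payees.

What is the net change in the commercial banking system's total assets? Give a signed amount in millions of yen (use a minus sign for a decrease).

OMO sale (to banks) ¥599 million: just an asset swap on bank balance sheets → 0.
Discount-window loan ¥43 million: bank balance sheets expand → +¥43M.
Government spending ¥841 million: bank balance sheets expand → +¥841M.
Net: 0 + 43 + 841 = +¥884 million.

+¥884 million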